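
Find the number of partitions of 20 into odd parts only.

A partial list (first 12 by largest part):
19+1
17+3
17+1+1+1
15+5
15+3+1+1
15+1+1+1+1+1
13+7
13+5+1+1
13+3+3+1
13+3+1+1+1+1
13+1+1+1+1+1+1+1
11+9
…and 52 more, for 64 total.

64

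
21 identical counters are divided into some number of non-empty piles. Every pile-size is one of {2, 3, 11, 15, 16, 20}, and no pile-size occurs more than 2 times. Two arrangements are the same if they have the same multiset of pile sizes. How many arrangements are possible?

Listing the qualifying partitions of 21:
16, 3, 2
15, 3, 3
11, 3, 3, 2, 2

3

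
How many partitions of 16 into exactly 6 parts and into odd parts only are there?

7

The partitions of 16 that satisfy the conditions:
11, 1, 1, 1, 1, 1
9, 3, 1, 1, 1, 1
7, 5, 1, 1, 1, 1
7, 3, 3, 1, 1, 1
5, 5, 3, 1, 1, 1
5, 3, 3, 3, 1, 1
3, 3, 3, 3, 3, 1
Counting gives 7.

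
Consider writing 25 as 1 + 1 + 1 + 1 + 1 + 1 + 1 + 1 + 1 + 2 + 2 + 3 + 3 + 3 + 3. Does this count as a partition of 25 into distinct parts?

No

The parts sum to 25, and the condition 'all summands are distinct' is violated.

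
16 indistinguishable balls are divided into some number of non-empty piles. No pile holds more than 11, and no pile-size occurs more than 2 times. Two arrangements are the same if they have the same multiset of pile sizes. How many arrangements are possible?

79

Counting exhaustively, 79 partitions satisfy the conditions.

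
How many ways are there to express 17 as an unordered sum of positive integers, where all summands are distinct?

There are too many to list fully; the first 12 (by largest part) are:
17
16 + 1
15 + 2
14 + 3
14 + 2 + 1
13 + 4
13 + 3 + 1
12 + 5
12 + 4 + 1
12 + 3 + 2
11 + 6
11 + 5 + 1
…and 26 more, for 38 total.

38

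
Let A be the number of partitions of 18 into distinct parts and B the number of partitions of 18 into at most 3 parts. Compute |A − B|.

9

Partitions of 18 into distinct parts: 46.
Partitions of 18 into at most 3 parts: 37.
|46 − 37| = 9.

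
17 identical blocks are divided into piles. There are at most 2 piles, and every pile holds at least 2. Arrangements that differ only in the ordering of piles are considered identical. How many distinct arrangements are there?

8

Enumerating:
17
15, 2
14, 3
13, 4
12, 5
11, 6
10, 7
9, 8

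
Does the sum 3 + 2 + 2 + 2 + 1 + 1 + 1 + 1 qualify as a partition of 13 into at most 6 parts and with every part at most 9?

No

The parts sum to 13, and the condition 'there are at most 6 summands' is violated.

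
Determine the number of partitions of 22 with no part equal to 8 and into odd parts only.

There are 89 such partitions.

89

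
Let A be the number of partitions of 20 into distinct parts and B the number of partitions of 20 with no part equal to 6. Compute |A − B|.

428

Partitions of 20 into distinct parts: 64.
Partitions of 20 with no part equal to 6: 492.
|64 − 492| = 428.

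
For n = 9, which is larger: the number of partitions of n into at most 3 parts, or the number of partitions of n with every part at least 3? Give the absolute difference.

Partitions of 9 into at most 3 parts: 12.
Partitions of 9 with every part at least 3: 4.
|12 − 4| = 8.

8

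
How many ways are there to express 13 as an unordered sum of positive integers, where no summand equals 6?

86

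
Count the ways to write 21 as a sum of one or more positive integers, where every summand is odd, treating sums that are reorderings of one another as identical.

Systematic enumeration (by largest part, then next-largest, …) yields 76.

76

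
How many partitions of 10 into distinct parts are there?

10

The partitions of 10 that satisfy the conditions:
10
9+1
8+2
7+3
7+2+1
6+4
6+3+1
5+4+1
5+3+2
4+3+2+1
That's 10 in total.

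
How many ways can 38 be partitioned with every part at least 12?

11

Listing the qualifying partitions of 38:
38
26+12
25+13
24+14
23+15
22+16
21+17
20+18
19+19
14+12+12
13+13+12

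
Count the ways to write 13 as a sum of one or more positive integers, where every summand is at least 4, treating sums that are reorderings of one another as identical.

Enumerating:
13
9+4
8+5
7+6
5+4+4

5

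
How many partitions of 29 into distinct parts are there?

256

Systematic enumeration (by largest part, then next-largest, …) yields 256.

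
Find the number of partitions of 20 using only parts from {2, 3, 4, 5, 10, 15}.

A partial list (first 12 by largest part):
5+15
2+3+15
10+10
5+5+10
2+3+5+10
2+4+4+10
3+3+4+10
2+2+2+4+10
2+2+3+3+10
2+2+2+2+2+10
5+5+5+5
2+3+5+5+5
…and 26 more, for 38 total.

38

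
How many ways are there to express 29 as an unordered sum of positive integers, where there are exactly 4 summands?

A full systematic count gives 185.

185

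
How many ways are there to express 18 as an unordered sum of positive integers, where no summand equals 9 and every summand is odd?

There are too many to list fully; the first 12 (by largest part) are:
17 + 1
15 + 3
15 + 1 + 1 + 1
13 + 5
13 + 3 + 1 + 1
13 + 1 + 1 + 1 + 1 + 1
11 + 7
11 + 5 + 1 + 1
11 + 3 + 3 + 1
11 + 3 + 1 + 1 + 1 + 1
11 + 1 + 1 + 1 + 1 + 1 + 1 + 1
7 + 7 + 3 + 1
…and 26 more, for 38 total.

38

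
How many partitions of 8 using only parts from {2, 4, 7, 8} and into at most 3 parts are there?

3

Listing the qualifying partitions of 8:
8
4+4
2+2+4
That's 3 in total.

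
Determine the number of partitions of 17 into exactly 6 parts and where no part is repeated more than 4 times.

41

There are too many to list fully; the first 12 (by largest part) are:
11,2,1,1,1,1
10,3,1,1,1,1
10,2,2,1,1,1
9,4,1,1,1,1
9,3,2,1,1,1
9,2,2,2,1,1
8,5,1,1,1,1
8,4,2,1,1,1
8,3,3,1,1,1
8,3,2,2,1,1
8,2,2,2,2,1
7,6,1,1,1,1
…and 29 more, for 41 total.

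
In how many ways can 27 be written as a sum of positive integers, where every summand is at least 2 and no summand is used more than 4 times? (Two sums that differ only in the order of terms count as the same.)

483

Direct enumeration gives 483 partitions.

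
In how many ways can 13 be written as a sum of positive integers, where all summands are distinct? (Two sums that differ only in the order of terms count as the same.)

Enumerating:
13
12 + 1
11 + 2
10 + 3
10 + 2 + 1
9 + 4
9 + 3 + 1
8 + 5
8 + 4 + 1
8 + 3 + 2
7 + 6
7 + 5 + 1
7 + 4 + 2
7 + 3 + 2 + 1
6 + 5 + 2
6 + 4 + 3
6 + 4 + 2 + 1
5 + 4 + 3 + 1
That's 18 in total.

18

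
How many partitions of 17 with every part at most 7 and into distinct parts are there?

Listing the qualifying partitions of 17:
7, 6, 4
7, 6, 3, 1
7, 5, 4, 1
7, 5, 3, 2
7, 4, 3, 2, 1
6, 5, 4, 2
6, 5, 3, 2, 1

7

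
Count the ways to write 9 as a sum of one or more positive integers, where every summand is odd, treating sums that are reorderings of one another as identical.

8

The partitions of 9 that satisfy the conditions:
9
1, 1, 7
1, 3, 5
1, 1, 1, 1, 5
3, 3, 3
1, 1, 1, 3, 3
1, 1, 1, 1, 1, 1, 3
1, 1, 1, 1, 1, 1, 1, 1, 1
Counting gives 8.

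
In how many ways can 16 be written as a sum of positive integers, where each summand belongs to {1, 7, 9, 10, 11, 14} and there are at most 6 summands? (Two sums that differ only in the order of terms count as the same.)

4

Enumerating:
14, 1, 1
11, 1, 1, 1, 1, 1
9, 7
7, 7, 1, 1
Counting gives 4.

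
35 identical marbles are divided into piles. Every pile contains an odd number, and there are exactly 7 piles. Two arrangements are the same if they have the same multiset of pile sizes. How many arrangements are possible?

105

Direct enumeration gives 105 partitions.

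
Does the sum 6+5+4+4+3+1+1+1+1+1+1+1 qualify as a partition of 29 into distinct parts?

The parts sum to 29, and the condition 'all summands are distinct' is violated.

No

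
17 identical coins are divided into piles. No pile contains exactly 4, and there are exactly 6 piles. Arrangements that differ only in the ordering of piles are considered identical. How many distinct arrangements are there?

26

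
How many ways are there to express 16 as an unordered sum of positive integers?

A full systematic count gives 231.

231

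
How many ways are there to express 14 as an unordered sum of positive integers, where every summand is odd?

22

Enumerating:
13 + 1
11 + 3
11 + 1 + 1 + 1
9 + 5
9 + 3 + 1 + 1
9 + 1 + 1 + 1 + 1 + 1
7 + 7
7 + 5 + 1 + 1
7 + 3 + 3 + 1
7 + 3 + 1 + 1 + 1 + 1
7 + 1 + 1 + 1 + 1 + 1 + 1 + 1
5 + 5 + 3 + 1
5 + 5 + 1 + 1 + 1 + 1
5 + 3 + 3 + 3
5 + 3 + 3 + 1 + 1 + 1
5 + 3 + 1 + 1 + 1 + 1 + 1 + 1
5 + 1 + 1 + 1 + 1 + 1 + 1 + 1 + 1 + 1
3 + 3 + 3 + 3 + 1 + 1
3 + 3 + 3 + 1 + 1 + 1 + 1 + 1
3 + 3 + 1 + 1 + 1 + 1 + 1 + 1 + 1 + 1
3 + 1 + 1 + 1 + 1 + 1 + 1 + 1 + 1 + 1 + 1 + 1
1 + 1 + 1 + 1 + 1 + 1 + 1 + 1 + 1 + 1 + 1 + 1 + 1 + 1
Counting gives 22.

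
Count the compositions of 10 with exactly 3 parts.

Place 2 bars in the 9 internal gaps of a row of 10 dots: C(9,2) = 36.

36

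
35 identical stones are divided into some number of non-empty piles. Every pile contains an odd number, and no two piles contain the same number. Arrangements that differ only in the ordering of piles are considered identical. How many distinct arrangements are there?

29

There are too many to list fully; the first 12 (by largest part) are:
35
31,3,1
29,5,1
27,7,1
27,5,3
25,9,1
25,7,3
23,11,1
23,9,3
23,7,5
21,13,1
21,11,3
…and 17 more, for 29 total.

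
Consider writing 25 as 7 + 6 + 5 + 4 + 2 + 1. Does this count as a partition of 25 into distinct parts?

Yes

The parts sum to 25, and the condition 'all summands are distinct' holds.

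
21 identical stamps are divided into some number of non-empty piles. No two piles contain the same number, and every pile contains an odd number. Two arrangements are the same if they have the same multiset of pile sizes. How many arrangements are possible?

8

Listing the qualifying partitions of 21:
21
1, 3, 17
1, 5, 15
1, 7, 13
3, 5, 13
1, 9, 11
3, 7, 11
5, 7, 9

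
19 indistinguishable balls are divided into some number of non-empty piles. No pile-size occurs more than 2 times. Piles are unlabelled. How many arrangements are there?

163

Counting exhaustively, 163 partitions satisfy the conditions.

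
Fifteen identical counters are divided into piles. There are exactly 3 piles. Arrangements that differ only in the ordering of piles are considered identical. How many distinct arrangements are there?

Enumerating:
13,1,1
12,2,1
11,3,1
11,2,2
10,4,1
10,3,2
9,5,1
9,4,2
9,3,3
8,6,1
8,5,2
8,4,3
7,7,1
7,6,2
7,5,3
7,4,4
6,6,3
6,5,4
5,5,5

19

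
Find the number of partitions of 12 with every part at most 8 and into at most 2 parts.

3

Enumerating:
8 + 4
7 + 5
6 + 6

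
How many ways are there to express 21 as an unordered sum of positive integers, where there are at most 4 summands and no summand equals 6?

Counting exhaustively, 93 partitions satisfy the conditions.

93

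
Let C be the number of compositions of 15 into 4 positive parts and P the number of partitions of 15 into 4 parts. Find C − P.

Ordered (compositions into 4 parts): C(14,3) = 364.
Partitions of 15 into exactly 4 parts: 27.
Difference: 364 − 27 = 337.

337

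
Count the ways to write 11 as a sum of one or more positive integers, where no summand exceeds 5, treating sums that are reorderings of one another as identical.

37

There are too many to list fully; the first 12 (by largest part) are:
5, 5, 1
5, 4, 2
5, 4, 1, 1
5, 3, 3
5, 3, 2, 1
5, 3, 1, 1, 1
5, 2, 2, 2
5, 2, 2, 1, 1
5, 2, 1, 1, 1, 1
5, 1, 1, 1, 1, 1, 1
4, 4, 3
4, 4, 2, 1
…and 25 more, for 37 total.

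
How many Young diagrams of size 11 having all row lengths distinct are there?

12

The partitions of 11 that satisfy the conditions:
11
10 + 1
9 + 2
8 + 3
8 + 2 + 1
7 + 4
7 + 3 + 1
6 + 5
6 + 4 + 1
6 + 3 + 2
5 + 4 + 2
5 + 3 + 2 + 1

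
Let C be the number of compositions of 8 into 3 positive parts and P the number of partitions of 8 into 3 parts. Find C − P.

16

Ordered (compositions into 3 parts): C(7,2) = 21.
Partitions of 8 into exactly 3 parts: 5.
Difference: 21 − 5 = 16.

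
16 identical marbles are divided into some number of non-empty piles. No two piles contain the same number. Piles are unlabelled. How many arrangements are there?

32

There are too many to list fully; the first 12 (by largest part) are:
16
1+15
2+14
3+13
1+2+13
4+12
1+3+12
5+11
1+4+11
2+3+11
6+10
1+5+10
…and 20 more, for 32 total.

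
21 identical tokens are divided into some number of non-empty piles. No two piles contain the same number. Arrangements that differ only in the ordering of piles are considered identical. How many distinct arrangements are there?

76

Enumerating by decreasing first part gives 76 partitions in all.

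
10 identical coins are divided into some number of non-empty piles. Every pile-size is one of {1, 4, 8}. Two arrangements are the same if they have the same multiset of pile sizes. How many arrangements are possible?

4

They are:
8+1+1
4+4+1+1
4+1+1+1+1+1+1
1+1+1+1+1+1+1+1+1+1
Counting gives 4.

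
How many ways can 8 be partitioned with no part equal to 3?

15

Listing the qualifying partitions of 8:
8
7,1
6,2
6,1,1
5,2,1
5,1,1,1
4,4
4,2,2
4,2,1,1
4,1,1,1,1
2,2,2,2
2,2,2,1,1
2,2,1,1,1,1
2,1,1,1,1,1,1
1,1,1,1,1,1,1,1
Counting gives 15.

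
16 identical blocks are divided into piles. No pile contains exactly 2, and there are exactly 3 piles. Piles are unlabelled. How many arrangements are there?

14

The partitions of 16 that satisfy the conditions:
14, 1, 1
12, 3, 1
11, 4, 1
10, 5, 1
10, 3, 3
9, 6, 1
9, 4, 3
8, 7, 1
8, 5, 3
8, 4, 4
7, 6, 3
7, 5, 4
6, 6, 4
6, 5, 5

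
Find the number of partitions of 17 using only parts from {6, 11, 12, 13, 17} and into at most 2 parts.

2

They are:
17
6+11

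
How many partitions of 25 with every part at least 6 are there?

17

Listing the qualifying partitions of 25:
25
6+19
7+18
8+17
9+16
10+15
11+14
12+13
6+6+13
6+7+12
6+8+11
7+7+11
6+9+10
7+8+10
7+9+9
8+8+9
6+6+6+7
Counting gives 17.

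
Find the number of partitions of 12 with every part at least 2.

Listing the qualifying partitions of 12:
12
10+2
9+3
8+4
8+2+2
7+5
7+3+2
6+6
6+4+2
6+3+3
6+2+2+2
5+5+2
5+4+3
5+3+2+2
4+4+4
4+4+2+2
4+3+3+2
4+2+2+2+2
3+3+3+3
3+3+2+2+2
2+2+2+2+2+2

21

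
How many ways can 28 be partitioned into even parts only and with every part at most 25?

133

Counting exhaustively, 133 partitions satisfy the conditions.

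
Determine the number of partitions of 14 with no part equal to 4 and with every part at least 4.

4

They are:
14
9, 5
8, 6
7, 7
That's 4 in total.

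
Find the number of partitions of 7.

Enumerating:
7
6, 1
5, 2
5, 1, 1
4, 3
4, 2, 1
4, 1, 1, 1
3, 3, 1
3, 2, 2
3, 2, 1, 1
3, 1, 1, 1, 1
2, 2, 2, 1
2, 2, 1, 1, 1
2, 1, 1, 1, 1, 1
1, 1, 1, 1, 1, 1, 1
That's 15 in total.

15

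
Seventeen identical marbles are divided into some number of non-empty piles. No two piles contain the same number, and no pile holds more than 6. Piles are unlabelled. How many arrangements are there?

2

They are:
6, 5, 4, 2
6, 5, 3, 2, 1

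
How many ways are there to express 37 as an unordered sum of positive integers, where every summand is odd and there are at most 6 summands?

There are 135 such partitions.

135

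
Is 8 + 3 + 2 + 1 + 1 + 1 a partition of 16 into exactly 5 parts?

No

The parts sum to 16, and the condition 'there are exactly 5 summands' is violated.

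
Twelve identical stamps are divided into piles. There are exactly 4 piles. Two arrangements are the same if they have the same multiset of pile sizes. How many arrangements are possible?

Enumerating:
1, 1, 1, 9
1, 1, 2, 8
1, 1, 3, 7
1, 2, 2, 7
1, 1, 4, 6
1, 2, 3, 6
2, 2, 2, 6
1, 1, 5, 5
1, 2, 4, 5
1, 3, 3, 5
2, 2, 3, 5
1, 3, 4, 4
2, 2, 4, 4
2, 3, 3, 4
3, 3, 3, 3

15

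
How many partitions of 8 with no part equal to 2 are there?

11

Enumerating:
8
1, 7
1, 1, 6
3, 5
1, 1, 1, 5
4, 4
1, 3, 4
1, 1, 1, 1, 4
1, 1, 3, 3
1, 1, 1, 1, 1, 3
1, 1, 1, 1, 1, 1, 1, 1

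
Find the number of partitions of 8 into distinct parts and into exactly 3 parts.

2

The partitions of 8 that satisfy the conditions:
5+2+1
4+3+1
That's 2 in total.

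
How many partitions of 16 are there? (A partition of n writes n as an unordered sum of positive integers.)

231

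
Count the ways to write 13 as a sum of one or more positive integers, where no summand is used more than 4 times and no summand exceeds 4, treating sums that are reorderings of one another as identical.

The partitions of 13 that satisfy the conditions:
4+4+4+1
4+4+3+2
4+4+3+1+1
4+4+2+2+1
4+4+2+1+1+1
4+3+3+3
4+3+3+2+1
4+3+3+1+1+1
4+3+2+2+2
4+3+2+2+1+1
4+3+2+1+1+1+1
4+2+2+2+2+1
4+2+2+2+1+1+1
3+3+3+3+1
3+3+3+2+2
3+3+3+2+1+1
3+3+3+1+1+1+1
3+3+2+2+2+1
3+3+2+2+1+1+1
3+2+2+2+2+1+1
3+2+2+2+1+1+1+1

21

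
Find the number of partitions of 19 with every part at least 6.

6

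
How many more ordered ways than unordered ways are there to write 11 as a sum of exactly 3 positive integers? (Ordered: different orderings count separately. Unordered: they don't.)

35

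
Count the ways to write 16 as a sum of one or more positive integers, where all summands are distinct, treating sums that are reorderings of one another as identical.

A partial list (first 12 by largest part):
16
15,1
14,2
13,3
13,2,1
12,4
12,3,1
11,5
11,4,1
11,3,2
10,6
10,5,1
…and 20 more, for 32 total.

32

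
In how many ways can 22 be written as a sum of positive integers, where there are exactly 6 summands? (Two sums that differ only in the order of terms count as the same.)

136

Systematic enumeration (by largest part, then next-largest, …) yields 136.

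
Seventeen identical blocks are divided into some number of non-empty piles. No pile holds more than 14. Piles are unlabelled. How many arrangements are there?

Systematic enumeration (by largest part, then next-largest, …) yields 293.

293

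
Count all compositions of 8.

Each of the 7 gaps between 8 units is either a break or not: 2^7 = 128.

128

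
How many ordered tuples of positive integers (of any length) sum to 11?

1024

Each of the 10 gaps between 11 units is either a break or not: 2^10 = 1024.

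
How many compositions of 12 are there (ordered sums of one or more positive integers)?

Each of the 11 gaps between 12 units is either a break or not: 2^11 = 2048.

2048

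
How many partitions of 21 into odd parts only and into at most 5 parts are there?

31

There are too many to list fully; the first 12 (by largest part) are:
21
19 + 1 + 1
17 + 3 + 1
17 + 1 + 1 + 1 + 1
15 + 5 + 1
15 + 3 + 3
15 + 3 + 1 + 1 + 1
13 + 7 + 1
13 + 5 + 3
13 + 5 + 1 + 1 + 1
13 + 3 + 3 + 1 + 1
11 + 9 + 1
…and 19 more, for 31 total.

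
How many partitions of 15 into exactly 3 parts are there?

Enumerating:
1,1,13
1,2,12
1,3,11
2,2,11
1,4,10
2,3,10
1,5,9
2,4,9
3,3,9
1,6,8
2,5,8
3,4,8
1,7,7
2,6,7
3,5,7
4,4,7
3,6,6
4,5,6
5,5,5

19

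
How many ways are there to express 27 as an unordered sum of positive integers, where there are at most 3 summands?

A full systematic count gives 75.

75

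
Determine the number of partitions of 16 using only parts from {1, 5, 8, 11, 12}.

The partitions of 16 that satisfy the conditions:
12,1,1,1,1
11,5
11,1,1,1,1,1
8,8
8,5,1,1,1
8,1,1,1,1,1,1,1,1
5,5,5,1
5,5,1,1,1,1,1,1
5,1,1,1,1,1,1,1,1,1,1,1
1,1,1,1,1,1,1,1,1,1,1,1,1,1,1,1
Counting gives 10.

10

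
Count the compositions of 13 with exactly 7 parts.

A composition of 13 into 7 positive parts is chosen by placing 6 dividers among the 12 gaps between 13 units: C(12,6) = 924.

924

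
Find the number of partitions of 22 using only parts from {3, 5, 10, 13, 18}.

Enumerating:
13,3,3,3
10,3,3,3,3
5,5,3,3,3,3

3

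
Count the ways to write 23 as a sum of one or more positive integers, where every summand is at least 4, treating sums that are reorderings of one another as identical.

39

A partial list (first 12 by largest part):
23
19 + 4
18 + 5
17 + 6
16 + 7
15 + 8
15 + 4 + 4
14 + 9
14 + 5 + 4
13 + 10
13 + 6 + 4
13 + 5 + 5
…and 27 more, for 39 total.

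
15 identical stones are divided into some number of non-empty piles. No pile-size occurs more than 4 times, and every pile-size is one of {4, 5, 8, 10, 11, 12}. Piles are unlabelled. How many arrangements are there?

Listing the qualifying partitions of 15:
4 + 11
5 + 10
5 + 5 + 5
That's 3 in total.

3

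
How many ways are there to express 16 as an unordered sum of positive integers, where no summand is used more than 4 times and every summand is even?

19

They are:
16
2 + 14
4 + 12
2 + 2 + 12
6 + 10
2 + 4 + 10
2 + 2 + 2 + 10
8 + 8
2 + 6 + 8
4 + 4 + 8
2 + 2 + 4 + 8
2 + 2 + 2 + 2 + 8
4 + 6 + 6
2 + 2 + 6 + 6
2 + 4 + 4 + 6
2 + 2 + 2 + 4 + 6
4 + 4 + 4 + 4
2 + 2 + 4 + 4 + 4
2 + 2 + 2 + 2 + 4 + 4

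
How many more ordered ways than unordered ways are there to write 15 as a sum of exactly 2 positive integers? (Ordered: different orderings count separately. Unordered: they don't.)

Compositions: C(14,1) = 14.
Unordered (partitions into 2 parts): 7.
Difference: 14 − 7 = 7.

7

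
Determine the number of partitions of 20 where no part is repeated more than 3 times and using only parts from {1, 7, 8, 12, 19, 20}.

Listing the qualifying partitions of 20:
20
19+1
12+8
12+7+1

4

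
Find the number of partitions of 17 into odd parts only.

38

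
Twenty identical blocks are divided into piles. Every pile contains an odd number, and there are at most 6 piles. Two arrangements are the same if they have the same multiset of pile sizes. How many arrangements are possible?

There are too many to list fully; the first 12 (by largest part) are:
19 + 1
17 + 3
17 + 1 + 1 + 1
15 + 5
15 + 3 + 1 + 1
15 + 1 + 1 + 1 + 1 + 1
13 + 7
13 + 5 + 1 + 1
13 + 3 + 3 + 1
13 + 3 + 1 + 1 + 1 + 1
11 + 9
11 + 7 + 1 + 1
…and 22 more, for 34 total.

34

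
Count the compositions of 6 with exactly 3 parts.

A composition of 6 into 3 positive parts is chosen by placing 2 dividers among the 5 gaps between 6 units: C(5,2) = 10.

10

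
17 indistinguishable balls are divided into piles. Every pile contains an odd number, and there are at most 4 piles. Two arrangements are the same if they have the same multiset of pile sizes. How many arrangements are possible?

They are:
17
15,1,1
13,3,1
11,5,1
11,3,3
9,7,1
9,5,3
7,7,3
7,5,5

9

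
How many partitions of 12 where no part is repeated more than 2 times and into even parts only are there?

Enumerating:
12
10 + 2
8 + 4
8 + 2 + 2
6 + 6
6 + 4 + 2
4 + 4 + 2 + 2

7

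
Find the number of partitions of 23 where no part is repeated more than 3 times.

592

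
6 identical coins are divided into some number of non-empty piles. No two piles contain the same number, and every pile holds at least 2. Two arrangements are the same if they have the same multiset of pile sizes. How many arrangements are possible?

The partitions of 6 that satisfy the conditions:
6
4,2
Counting gives 2.

2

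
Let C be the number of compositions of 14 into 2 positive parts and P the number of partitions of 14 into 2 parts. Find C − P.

6

Compositions: C(13,1) = 13.
Partitions of 14 into exactly 2 parts: 7.
Difference: 13 − 7 = 6.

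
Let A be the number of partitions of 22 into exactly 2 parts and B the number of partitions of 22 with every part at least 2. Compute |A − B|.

199

Partitions of 22 into exactly 2 parts: 11.
Partitions of 22 with every part at least 2: 210.
|11 − 210| = 199.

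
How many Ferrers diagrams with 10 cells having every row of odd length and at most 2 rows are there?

Enumerating:
9, 1
7, 3
5, 5
Counting gives 3.

3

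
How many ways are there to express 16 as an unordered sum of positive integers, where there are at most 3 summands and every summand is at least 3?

15

The partitions of 16 that satisfy the conditions:
16
13, 3
12, 4
11, 5
10, 6
10, 3, 3
9, 7
9, 4, 3
8, 8
8, 5, 3
8, 4, 4
7, 6, 3
7, 5, 4
6, 6, 4
6, 5, 5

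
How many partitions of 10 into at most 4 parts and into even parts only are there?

6

Listing the qualifying partitions of 10:
10
2+8
4+6
2+2+6
2+4+4
2+2+2+4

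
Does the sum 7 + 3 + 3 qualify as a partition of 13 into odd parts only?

The parts sum to 13, and the condition 'every summand is odd' holds.

Yes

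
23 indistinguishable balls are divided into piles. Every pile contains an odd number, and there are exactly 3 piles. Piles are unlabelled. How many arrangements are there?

Listing the qualifying partitions of 23:
21,1,1
19,3,1
17,5,1
17,3,3
15,7,1
15,5,3
13,9,1
13,7,3
13,5,5
11,11,1
11,9,3
11,7,5
9,9,5
9,7,7
That's 14 in total.

14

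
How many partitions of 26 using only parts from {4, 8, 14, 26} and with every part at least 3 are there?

3

The partitions of 26 that satisfy the conditions:
26
14, 8, 4
14, 4, 4, 4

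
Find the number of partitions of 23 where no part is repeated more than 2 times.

Direct enumeration gives 355 partitions.

355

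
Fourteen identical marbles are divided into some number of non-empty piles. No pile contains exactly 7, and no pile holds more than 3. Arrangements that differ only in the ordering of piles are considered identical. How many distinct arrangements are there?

The partitions of 14 that satisfy the conditions:
3 + 3 + 3 + 3 + 2
3 + 3 + 3 + 3 + 1 + 1
3 + 3 + 3 + 2 + 2 + 1
3 + 3 + 3 + 2 + 1 + 1 + 1
3 + 3 + 3 + 1 + 1 + 1 + 1 + 1
3 + 3 + 2 + 2 + 2 + 2
3 + 3 + 2 + 2 + 2 + 1 + 1
3 + 3 + 2 + 2 + 1 + 1 + 1 + 1
3 + 3 + 2 + 1 + 1 + 1 + 1 + 1 + 1
3 + 3 + 1 + 1 + 1 + 1 + 1 + 1 + 1 + 1
3 + 2 + 2 + 2 + 2 + 2 + 1
3 + 2 + 2 + 2 + 2 + 1 + 1 + 1
3 + 2 + 2 + 2 + 1 + 1 + 1 + 1 + 1
3 + 2 + 2 + 1 + 1 + 1 + 1 + 1 + 1 + 1
3 + 2 + 1 + 1 + 1 + 1 + 1 + 1 + 1 + 1 + 1
3 + 1 + 1 + 1 + 1 + 1 + 1 + 1 + 1 + 1 + 1 + 1
2 + 2 + 2 + 2 + 2 + 2 + 2
2 + 2 + 2 + 2 + 2 + 2 + 1 + 1
2 + 2 + 2 + 2 + 2 + 1 + 1 + 1 + 1
2 + 2 + 2 + 2 + 1 + 1 + 1 + 1 + 1 + 1
2 + 2 + 2 + 1 + 1 + 1 + 1 + 1 + 1 + 1 + 1
2 + 2 + 1 + 1 + 1 + 1 + 1 + 1 + 1 + 1 + 1 + 1
2 + 1 + 1 + 1 + 1 + 1 + 1 + 1 + 1 + 1 + 1 + 1 + 1
1 + 1 + 1 + 1 + 1 + 1 + 1 + 1 + 1 + 1 + 1 + 1 + 1 + 1
That's 24 in total.

24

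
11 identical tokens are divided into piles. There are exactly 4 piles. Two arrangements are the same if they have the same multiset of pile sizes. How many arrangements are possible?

11

Listing the qualifying partitions of 11:
1, 1, 1, 8
1, 1, 2, 7
1, 1, 3, 6
1, 2, 2, 6
1, 1, 4, 5
1, 2, 3, 5
2, 2, 2, 5
1, 2, 4, 4
1, 3, 3, 4
2, 2, 3, 4
2, 3, 3, 3
That's 11 in total.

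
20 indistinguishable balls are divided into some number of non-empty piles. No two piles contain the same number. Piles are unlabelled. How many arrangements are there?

64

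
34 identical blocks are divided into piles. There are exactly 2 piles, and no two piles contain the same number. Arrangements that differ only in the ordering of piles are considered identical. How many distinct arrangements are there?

16

Listing the qualifying partitions of 34:
33+1
32+2
31+3
30+4
29+5
28+6
27+7
26+8
25+9
24+10
23+11
22+12
21+13
20+14
19+15
18+16
That's 16 in total.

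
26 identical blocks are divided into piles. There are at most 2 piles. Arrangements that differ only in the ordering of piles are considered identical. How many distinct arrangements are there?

14

The partitions of 26 that satisfy the conditions:
26
25,1
24,2
23,3
22,4
21,5
20,6
19,7
18,8
17,9
16,10
15,11
14,12
13,13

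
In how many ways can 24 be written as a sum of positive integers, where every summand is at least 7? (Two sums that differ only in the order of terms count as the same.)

The partitions of 24 that satisfy the conditions:
24
17,7
16,8
15,9
14,10
13,11
12,12
10,7,7
9,8,7
8,8,8

10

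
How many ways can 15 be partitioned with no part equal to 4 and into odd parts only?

27

There are too many to list fully; the first 12 (by largest part) are:
15
13, 1, 1
11, 3, 1
11, 1, 1, 1, 1
9, 5, 1
9, 3, 3
9, 3, 1, 1, 1
9, 1, 1, 1, 1, 1, 1
7, 7, 1
7, 5, 3
7, 5, 1, 1, 1
7, 3, 3, 1, 1
…and 15 more, for 27 total.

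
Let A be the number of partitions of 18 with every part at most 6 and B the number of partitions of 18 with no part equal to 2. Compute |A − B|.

Partitions of 18 with every part at most 6: 199.
Partitions of 18 with no part equal to 2: 154.
|199 − 154| = 45.

45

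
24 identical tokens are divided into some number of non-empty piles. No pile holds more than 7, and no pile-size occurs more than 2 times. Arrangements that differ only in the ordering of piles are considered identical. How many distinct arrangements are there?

Systematic enumeration (by largest part, then next-largest, …) yields 81.

81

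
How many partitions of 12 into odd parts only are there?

15

They are:
11 + 1
9 + 3
9 + 1 + 1 + 1
7 + 5
7 + 3 + 1 + 1
7 + 1 + 1 + 1 + 1 + 1
5 + 5 + 1 + 1
5 + 3 + 3 + 1
5 + 3 + 1 + 1 + 1 + 1
5 + 1 + 1 + 1 + 1 + 1 + 1 + 1
3 + 3 + 3 + 3
3 + 3 + 3 + 1 + 1 + 1
3 + 3 + 1 + 1 + 1 + 1 + 1 + 1
3 + 1 + 1 + 1 + 1 + 1 + 1 + 1 + 1 + 1
1 + 1 + 1 + 1 + 1 + 1 + 1 + 1 + 1 + 1 + 1 + 1
That's 15 in total.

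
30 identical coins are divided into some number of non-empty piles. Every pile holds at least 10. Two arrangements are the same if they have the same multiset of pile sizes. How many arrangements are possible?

8

Enumerating:
30
10, 20
11, 19
12, 18
13, 17
14, 16
15, 15
10, 10, 10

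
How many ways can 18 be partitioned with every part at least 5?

The partitions of 18 that satisfy the conditions:
18
5, 13
6, 12
7, 11
8, 10
9, 9
5, 5, 8
5, 6, 7
6, 6, 6

9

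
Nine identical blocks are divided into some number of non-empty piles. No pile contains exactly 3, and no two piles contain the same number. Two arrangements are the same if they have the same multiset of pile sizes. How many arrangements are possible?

5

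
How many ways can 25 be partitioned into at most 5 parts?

There are 377 such partitions.

377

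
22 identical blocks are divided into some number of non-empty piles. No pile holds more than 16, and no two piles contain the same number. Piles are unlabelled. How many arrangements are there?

There are 79 such partitions.

79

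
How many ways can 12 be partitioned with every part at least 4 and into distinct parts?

3

Listing the qualifying partitions of 12:
12
4 + 8
5 + 7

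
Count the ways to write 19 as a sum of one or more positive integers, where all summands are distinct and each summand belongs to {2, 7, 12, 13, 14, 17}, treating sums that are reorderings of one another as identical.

2

Enumerating:
17,2
12,7
That's 2 in total.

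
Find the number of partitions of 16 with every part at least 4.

The partitions of 16 that satisfy the conditions:
16
12 + 4
11 + 5
10 + 6
9 + 7
8 + 8
8 + 4 + 4
7 + 5 + 4
6 + 6 + 4
6 + 5 + 5
4 + 4 + 4 + 4

11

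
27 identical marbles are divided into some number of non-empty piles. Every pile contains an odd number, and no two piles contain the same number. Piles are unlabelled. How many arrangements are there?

14

Listing the qualifying partitions of 27:
27
23+3+1
21+5+1
19+7+1
19+5+3
17+9+1
17+7+3
15+11+1
15+9+3
15+7+5
13+11+3
13+9+5
11+9+7
11+7+5+3+1
Counting gives 14.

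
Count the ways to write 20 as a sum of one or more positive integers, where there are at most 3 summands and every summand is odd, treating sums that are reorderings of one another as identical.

Listing the qualifying partitions of 20:
19, 1
17, 3
15, 5
13, 7
11, 9
Counting gives 5.

5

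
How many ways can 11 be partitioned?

A partial list (first 12 by largest part):
11
10,1
9,2
9,1,1
8,3
8,2,1
8,1,1,1
7,4
7,3,1
7,2,2
7,2,1,1
7,1,1,1,1
…and 44 more, for 56 total.

56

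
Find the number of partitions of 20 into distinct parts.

64

There are too many to list fully; the first 12 (by largest part) are:
20
19,1
18,2
17,3
17,2,1
16,4
16,3,1
15,5
15,4,1
15,3,2
14,6
14,5,1
…and 52 more, for 64 total.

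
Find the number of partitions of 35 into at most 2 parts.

18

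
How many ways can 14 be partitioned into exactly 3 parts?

They are:
1 + 1 + 12
1 + 2 + 11
1 + 3 + 10
2 + 2 + 10
1 + 4 + 9
2 + 3 + 9
1 + 5 + 8
2 + 4 + 8
3 + 3 + 8
1 + 6 + 7
2 + 5 + 7
3 + 4 + 7
2 + 6 + 6
3 + 5 + 6
4 + 4 + 6
4 + 5 + 5
That's 16 in total.

16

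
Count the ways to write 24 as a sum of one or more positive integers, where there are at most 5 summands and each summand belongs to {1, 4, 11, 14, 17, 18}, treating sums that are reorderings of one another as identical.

5

The partitions of 24 that satisfy the conditions:
1, 1, 4, 18
1, 1, 1, 4, 17
1, 1, 4, 4, 14
1, 1, 11, 11
1, 4, 4, 4, 11
Counting gives 5.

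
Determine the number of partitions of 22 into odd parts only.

Counting exhaustively, 89 partitions satisfy the conditions.

89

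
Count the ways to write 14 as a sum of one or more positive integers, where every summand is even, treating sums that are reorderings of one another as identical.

15

Enumerating:
14
2+12
4+10
2+2+10
6+8
2+4+8
2+2+2+8
2+6+6
4+4+6
2+2+4+6
2+2+2+2+6
2+4+4+4
2+2+2+4+4
2+2+2+2+2+4
2+2+2+2+2+2+2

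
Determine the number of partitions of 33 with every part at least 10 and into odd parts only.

2

The partitions of 33 that satisfy the conditions:
33
11, 11, 11
That's 2 in total.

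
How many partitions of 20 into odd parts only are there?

64

There are too many to list fully; the first 12 (by largest part) are:
1, 19
3, 17
1, 1, 1, 17
5, 15
1, 1, 3, 15
1, 1, 1, 1, 1, 15
7, 13
1, 1, 5, 13
1, 3, 3, 13
1, 1, 1, 1, 3, 13
1, 1, 1, 1, 1, 1, 1, 13
9, 11
…and 52 more, for 64 total.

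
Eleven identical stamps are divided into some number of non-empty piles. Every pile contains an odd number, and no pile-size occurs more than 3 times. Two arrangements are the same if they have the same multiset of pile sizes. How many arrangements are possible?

The partitions of 11 that satisfy the conditions:
11
9+1+1
7+3+1
5+5+1
5+3+3
5+3+1+1+1
3+3+3+1+1

7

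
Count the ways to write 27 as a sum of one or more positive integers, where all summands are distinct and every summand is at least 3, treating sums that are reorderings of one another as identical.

59

There are too many to list fully; the first 12 (by largest part) are:
27
24,3
23,4
22,5
21,6
20,7
20,4,3
19,8
19,5,3
18,9
18,6,3
18,5,4
…and 47 more, for 59 total.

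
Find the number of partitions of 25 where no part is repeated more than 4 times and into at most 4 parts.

185

There are 185 such partitions.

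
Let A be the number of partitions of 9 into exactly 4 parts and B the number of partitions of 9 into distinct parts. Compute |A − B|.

Partitions of 9 into exactly 4 parts: 6.
Partitions of 9 into distinct parts: 8.
|6 − 8| = 2.

2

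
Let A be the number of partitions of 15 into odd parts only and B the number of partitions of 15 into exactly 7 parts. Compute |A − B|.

Partitions of 15 into odd parts only: 27.
Partitions of 15 into exactly 7 parts: 21.
|27 − 21| = 6.

6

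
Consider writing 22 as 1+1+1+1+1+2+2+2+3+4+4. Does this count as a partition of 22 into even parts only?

No

The parts sum to 22, and the condition 'every summand is even' is violated.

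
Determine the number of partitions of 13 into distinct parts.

18

Listing the qualifying partitions of 13:
13
12 + 1
11 + 2
10 + 3
10 + 2 + 1
9 + 4
9 + 3 + 1
8 + 5
8 + 4 + 1
8 + 3 + 2
7 + 6
7 + 5 + 1
7 + 4 + 2
7 + 3 + 2 + 1
6 + 5 + 2
6 + 4 + 3
6 + 4 + 2 + 1
5 + 4 + 3 + 1
That's 18 in total.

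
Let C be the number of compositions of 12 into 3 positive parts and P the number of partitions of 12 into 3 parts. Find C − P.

43

Ordered (compositions into 3 parts): C(11,2) = 55.
Unordered (partitions into 3 parts): 12.
Difference: 55 − 12 = 43.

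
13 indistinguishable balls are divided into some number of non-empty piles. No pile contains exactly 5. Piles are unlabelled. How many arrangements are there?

79

There are 79 such partitions.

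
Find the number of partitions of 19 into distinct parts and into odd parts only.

6

The partitions of 19 that satisfy the conditions:
19
15 + 3 + 1
13 + 5 + 1
11 + 7 + 1
11 + 5 + 3
9 + 7 + 3
That's 6 in total.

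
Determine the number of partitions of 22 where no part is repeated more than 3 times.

484

Systematic enumeration (by largest part, then next-largest, …) yields 484.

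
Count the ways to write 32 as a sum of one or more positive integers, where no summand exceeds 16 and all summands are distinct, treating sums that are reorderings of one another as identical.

253

Direct enumeration gives 253 partitions.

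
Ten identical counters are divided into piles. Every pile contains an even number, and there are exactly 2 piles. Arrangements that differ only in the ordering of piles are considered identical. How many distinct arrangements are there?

The partitions of 10 that satisfy the conditions:
8,2
6,4

2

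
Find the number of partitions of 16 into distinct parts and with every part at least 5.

They are:
16
5,11
6,10
7,9

4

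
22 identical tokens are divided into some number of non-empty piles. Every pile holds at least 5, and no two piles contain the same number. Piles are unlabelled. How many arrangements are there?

11

They are:
22
17+5
16+6
15+7
14+8
13+9
12+10
11+6+5
10+7+5
9+8+5
9+7+6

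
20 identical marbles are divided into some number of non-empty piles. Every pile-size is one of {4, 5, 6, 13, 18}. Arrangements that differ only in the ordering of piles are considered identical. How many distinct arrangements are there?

4

They are:
6 + 6 + 4 + 4
6 + 5 + 5 + 4
5 + 5 + 5 + 5
4 + 4 + 4 + 4 + 4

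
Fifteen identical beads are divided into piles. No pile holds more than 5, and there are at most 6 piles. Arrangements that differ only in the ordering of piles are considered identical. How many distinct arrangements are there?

There are too many to list fully; the first 12 (by largest part) are:
5, 5, 5
5, 5, 4, 1
5, 5, 3, 2
5, 5, 3, 1, 1
5, 5, 2, 2, 1
5, 5, 2, 1, 1, 1
5, 4, 4, 2
5, 4, 4, 1, 1
5, 4, 3, 3
5, 4, 3, 2, 1
5, 4, 3, 1, 1, 1
5, 4, 2, 2, 2
…and 20 more, for 32 total.

32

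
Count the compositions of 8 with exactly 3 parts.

Place 2 bars in the 7 internal gaps of a row of 8 dots: C(7,2) = 21.

21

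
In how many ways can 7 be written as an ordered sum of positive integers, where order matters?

There are 6 gaps and each independently is a cut or not, giving 2^6 = 64.

64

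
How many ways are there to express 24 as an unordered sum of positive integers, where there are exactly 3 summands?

There are too many to list fully; the first 12 (by largest part) are:
22 + 1 + 1
21 + 2 + 1
20 + 3 + 1
20 + 2 + 2
19 + 4 + 1
19 + 3 + 2
18 + 5 + 1
18 + 4 + 2
18 + 3 + 3
17 + 6 + 1
17 + 5 + 2
17 + 4 + 3
…and 36 more, for 48 total.

48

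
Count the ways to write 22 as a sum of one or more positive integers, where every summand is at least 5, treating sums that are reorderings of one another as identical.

18

Enumerating:
22
5,17
6,16
7,15
8,14
9,13
10,12
5,5,12
11,11
5,6,11
5,7,10
6,6,10
5,8,9
6,7,9
6,8,8
7,7,8
5,5,5,7
5,5,6,6
Counting gives 18.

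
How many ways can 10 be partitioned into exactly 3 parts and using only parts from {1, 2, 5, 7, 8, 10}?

2

The partitions of 10 that satisfy the conditions:
8+1+1
7+2+1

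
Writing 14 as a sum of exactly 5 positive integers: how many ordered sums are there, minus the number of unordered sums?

692

Ordered (compositions into 5 parts): C(13,4) = 715.
Unordered (partitions into 5 parts): 23.
Difference: 715 − 23 = 692.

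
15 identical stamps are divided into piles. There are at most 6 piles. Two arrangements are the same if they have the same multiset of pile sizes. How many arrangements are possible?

110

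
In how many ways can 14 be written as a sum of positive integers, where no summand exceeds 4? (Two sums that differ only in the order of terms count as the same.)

A partial list (first 12 by largest part):
4 + 4 + 4 + 2
4 + 4 + 4 + 1 + 1
4 + 4 + 3 + 3
4 + 4 + 3 + 2 + 1
4 + 4 + 3 + 1 + 1 + 1
4 + 4 + 2 + 2 + 2
4 + 4 + 2 + 2 + 1 + 1
4 + 4 + 2 + 1 + 1 + 1 + 1
4 + 4 + 1 + 1 + 1 + 1 + 1 + 1
4 + 3 + 3 + 3 + 1
4 + 3 + 3 + 2 + 2
4 + 3 + 3 + 2 + 1 + 1
…and 35 more, for 47 total.

47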